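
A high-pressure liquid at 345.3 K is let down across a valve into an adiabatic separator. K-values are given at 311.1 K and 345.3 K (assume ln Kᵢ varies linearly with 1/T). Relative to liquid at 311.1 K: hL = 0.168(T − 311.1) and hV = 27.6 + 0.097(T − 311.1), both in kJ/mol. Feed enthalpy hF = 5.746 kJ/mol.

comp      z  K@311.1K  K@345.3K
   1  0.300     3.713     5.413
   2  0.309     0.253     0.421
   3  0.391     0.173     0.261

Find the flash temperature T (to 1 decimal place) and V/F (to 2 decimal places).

T = 318.9 K, V/F = 0.16

Adiabatic flash: solve Rachford–Rice at each trial T, then check hF = ψ·hV(T) + (1−ψ)·hL(T).
  T = 311.1 K: K = (3.713, 0.253, 0.173), RR gives ψ = 0.121, H_out = 3.335 kJ/mol
  T = 345.3 K: K = (5.413, 0.421, 0.261), RR gives ψ = 0.289, H_out = 13.013 kJ/mol
  T = 328.2 K: K = (4.527, 0.331, 0.215), RR gives ψ = 0.210, H_out = 8.408 kJ/mol
  T = 319.6 K: K = (4.109, 0.290, 0.193), RR gives ψ = 0.167, H_out = 5.943 kJ/mol
  T = 315.4 K: K = (3.911, 0.271, 0.183), RR gives ψ = 0.145, H_out = 4.680 kJ/mol
  T = 317.5 K: K = (4.009, 0.281, 0.188), RR gives ψ = 0.156, H_out = 5.317 kJ/mol
Linear interpolation between T = 317.5 (H_out = 5.317) and T = 319.6 (H_out = 5.943) on hF = 5.746 gives T ≈ 318.9 K, at which ψ = 0.16.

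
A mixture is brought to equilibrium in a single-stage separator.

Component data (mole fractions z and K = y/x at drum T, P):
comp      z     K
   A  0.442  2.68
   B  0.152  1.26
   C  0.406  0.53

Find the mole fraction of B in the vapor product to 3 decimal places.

y_B = 0.155

Newton–Raphson from ψ = 0.5:
  ψ = 0.500: g = 0.1891, g' = -0.530 → ψ = 0.857
  ψ = 0.857: g = 0.0172, g' = -0.468 → ψ = 0.894
  ψ = 0.894: g = -0.0001, g' = -0.473 → ψ = 0.893
Converged at ψ = 0.893.
Compositions from xᵢ = zᵢ/(1+ψ(Kᵢ−1)), yᵢ = Kᵢxᵢ:
  A: x = 0.177, y = 0.474
  B: x = 0.123, y = 0.155
  C: x = 0.700, y = 0.371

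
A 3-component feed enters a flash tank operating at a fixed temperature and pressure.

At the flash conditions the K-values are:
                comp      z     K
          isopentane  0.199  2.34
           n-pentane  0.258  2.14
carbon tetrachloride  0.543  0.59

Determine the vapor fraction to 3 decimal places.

Material balance + equilibrium reduce to Σ zᵢ(Kᵢ−1)/(1+ψ(Kᵢ−1)) = 0.
Feasibility: ΣzᵢKᵢ = 1.338, Σzᵢ/Kᵢ = 1.126 — both > 1, two phases present.
Iterate (Newton) starting at ψ = 0.5:
  ψ = 0.500: g = 0.0670, g' = -0.409 → ψ = 0.664
  ψ = 0.664: g = 0.0026, g' = -0.381 → ψ = 0.671
Converged at ψ = 0.671.

ψ = 0.671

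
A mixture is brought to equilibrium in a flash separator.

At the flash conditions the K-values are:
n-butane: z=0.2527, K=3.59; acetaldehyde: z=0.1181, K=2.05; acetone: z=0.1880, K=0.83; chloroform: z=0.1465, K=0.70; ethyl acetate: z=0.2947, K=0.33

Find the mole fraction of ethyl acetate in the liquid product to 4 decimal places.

x_ethyl acetate = 0.4326

Let β = V/F and solve Σ zᵢ(Kᵢ−1)/(1+β(Kᵢ−1)) = 0.
Check two-phase: ΣzᵢKᵢ = 1.5051 > 1 and Σzᵢ/Kᵢ = 1.4568 > 1, so g(0) = 0.5051 > 0 and g(1) = -0.4568 < 0.
Newton iteration, β⁰ = 0.31:
  β = 0.3100: g = 0.12517, g' = -0.8284 → β = 0.4611
  β = 0.4611: g = 0.01043, g' = -0.7124 → β = 0.4757
  β = 0.4757: g = 0.00004, g' = -0.7075 → β = 0.4758
Converged at β = 0.4758.
Compositions from xᵢ = zᵢ/(1+β(Kᵢ−1)), yᵢ = Kᵢxᵢ:
  n-butane: x = 0.1132, y = 0.4064
  acetaldehyde: x = 0.0788, y = 0.1614
  acetone: x = 0.2045, y = 0.1698
  chloroform: x = 0.1709, y = 0.1196
  ethyl acetate: x = 0.4326, y = 0.1428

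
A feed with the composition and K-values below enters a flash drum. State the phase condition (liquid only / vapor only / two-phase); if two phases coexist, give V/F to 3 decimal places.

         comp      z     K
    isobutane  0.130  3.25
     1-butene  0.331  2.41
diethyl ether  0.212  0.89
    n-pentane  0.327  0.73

ΣzᵢKᵢ = 1.648; Σzᵢ/Kᵢ = 0.863.
Since Σzᵢ/Kᵢ < 1 the mixture is above its dew point — single vapor phase.

vapor only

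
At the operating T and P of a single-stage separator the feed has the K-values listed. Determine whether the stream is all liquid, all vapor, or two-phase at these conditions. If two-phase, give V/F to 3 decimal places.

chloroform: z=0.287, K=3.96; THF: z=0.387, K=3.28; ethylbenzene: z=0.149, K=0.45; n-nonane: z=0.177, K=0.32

two-phase, V/F = 0.942

ΣzᵢKᵢ = 2.530; Σzᵢ/Kᵢ = 1.075.
Both exceed 1, so a two-phase solution exists.
Newton iteration, ψ⁰ = 0.36:
  ψ = 0.360: g = 0.6343, g' = -1.410 → ψ = 0.810
  ψ = 0.810: g = 0.1443, g' = -1.018 → ψ = 0.952
  ψ = 0.952: g = -0.0121, g' = -1.229 → ψ = 0.942
Converged at ψ = 0.942.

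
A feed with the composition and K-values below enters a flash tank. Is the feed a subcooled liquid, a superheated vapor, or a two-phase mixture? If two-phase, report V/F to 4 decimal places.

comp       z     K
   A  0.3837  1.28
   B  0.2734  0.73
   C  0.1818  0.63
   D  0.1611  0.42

subcooled liquid

ΣzᵢKᵢ = 0.8729; Σzᵢ/Kᵢ = 1.3464.
Since ΣzᵢKᵢ < 1 the mixture is below its bubble point — single liquid phase.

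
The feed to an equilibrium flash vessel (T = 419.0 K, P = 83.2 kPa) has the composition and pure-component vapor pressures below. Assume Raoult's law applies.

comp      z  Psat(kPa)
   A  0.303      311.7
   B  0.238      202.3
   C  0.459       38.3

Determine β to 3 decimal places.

Raoult's law: Kᵢ = Pᵢˢᵃᵗ/P = Pᵢˢᵃᵗ/83.2.
  K_A = 311.7/83.2 = 3.74639, K_B = 202.3/83.2 = 2.43149, K_C = 38.3/83.2 = 0.46034
Iterate (Newton) starting at β = 0.59:
  β = 0.590: g = 0.1389, g' = -0.764 → β = 0.772
  β = 0.772: g = 0.0041, g' = -0.738 → β = 0.777
Converged at β = 0.777.

β = 0.777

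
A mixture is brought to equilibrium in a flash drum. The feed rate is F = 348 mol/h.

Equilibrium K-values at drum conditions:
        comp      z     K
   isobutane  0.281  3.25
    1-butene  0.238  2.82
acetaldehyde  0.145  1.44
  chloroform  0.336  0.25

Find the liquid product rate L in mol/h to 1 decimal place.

Rachford–Rice: g(β) = Σ zᵢ(Kᵢ−1)/(1+β(Kᵢ−1)) = 0.
Feasibility: ΣzᵢKᵢ = 1.877, Σzᵢ/Kᵢ = 1.616 — both > 1, two phases present.
Newton–Raphson from β = 0.33:
  β = 0.330: g = 0.3543, g' = -1.131 → β = 0.643
  β = 0.643: g = 0.0208, g' = -1.127 → β = 0.662
  β = 0.662: g = -0.0002, g' = -1.154 → β = 0.661
Converged at β = 0.661.
Then V = β·F = 0.6614·348 = 230.2 mol/h and L = F − V = 117.8 mol/h.

L = 117.8 mol/h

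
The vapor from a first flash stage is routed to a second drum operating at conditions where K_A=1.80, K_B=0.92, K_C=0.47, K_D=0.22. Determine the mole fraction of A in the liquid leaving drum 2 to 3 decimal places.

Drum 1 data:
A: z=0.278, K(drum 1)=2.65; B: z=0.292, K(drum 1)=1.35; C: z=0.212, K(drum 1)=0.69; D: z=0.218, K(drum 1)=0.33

x_A (drum 2) = 0.313

Drum 1:
Rachford–Rice: g(ψ₁) = Σ zᵢ(Kᵢ−1)/(1+ψ₁(Kᵢ−1)) = 0.
Check two-phase: ΣzᵢKᵢ = 1.349 > 1 and Σzᵢ/Kᵢ = 1.289 > 1, so g(0) = 0.349 > 0 and g(1) = -0.289 < 0.
Newton–Raphson from ψ₁ = 0.5:
  ψ₁ = 0.500: g = 0.0409, g' = -0.503 → ψ₁ = 0.581
Converged at ψ₁ = 0.581.
Drum-1 compositions:
  A: x = 0.142, y = 0.376
  B: x = 0.243, y = 0.328
  C: x = 0.259, y = 0.178
  D: x = 0.357, y = 0.118
Drum-2 feed = drum-1 vapor: z₂ = (0.3762, 0.3276, 0.1784, 0.1177).
Drum 2:
Let ψ₂ = V/F and solve Σ zᵢ(Kᵢ−1)/(1+ψ₂(Kᵢ−1)) = 0.
Check two-phase: ΣzᵢKᵢ = 1.088 > 1 and Σzᵢ/Kᵢ = 1.480 > 1, so g(0) = 0.088 > 0 and g(1) = -0.480 < 0.
Iterate (Newton) starting at ψ₂ = 0.5:
  ψ₂ = 0.500: g = -0.0915, g' = -0.410 → ψ₂ = 0.277
  ψ₂ = 0.277: g = -0.0084, g' = -0.349 → ψ₂ = 0.253
Converged at ψ₂ = 0.253.
  A: x = 0.313, y = 0.563
  B: x = 0.334, y = 0.308
  C: x = 0.206, y = 0.097
  D: x = 0.147, y = 0.032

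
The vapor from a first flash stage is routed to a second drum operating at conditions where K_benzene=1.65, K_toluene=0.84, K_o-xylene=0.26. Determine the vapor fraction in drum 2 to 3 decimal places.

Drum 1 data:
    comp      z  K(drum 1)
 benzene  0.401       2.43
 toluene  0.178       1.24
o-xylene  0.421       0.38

Drum 1:
Rachford–Rice: g(ψ₁) = Σ zᵢ(Kᵢ−1)/(1+ψ₁(Kᵢ−1)) = 0.
Check two-phase: ΣzᵢKᵢ = 1.355 > 1 and Σzᵢ/Kᵢ = 1.416 > 1, so g(0) = 0.355 > 0 and g(1) = -0.416 < 0.
Iterate (Newton) starting at ψ₁ = 0.5:
  ψ₁ = 0.500: g = -0.0058, g' = -0.627 → ψ₁ = 0.491
Converged at ψ₁ = 0.491.
Drum-1 compositions:
  benzene: x = 0.236, y = 0.573
  toluene: x = 0.159, y = 0.197
  o-xylene: x = 0.605, y = 0.230
Drum-2 feed = drum-1 vapor: z₂ = (0.5726, 0.1975, 0.2299).
Drum 2:
Let ψ₂ = V/F and solve Σ zᵢ(Kᵢ−1)/(1+ψ₂(Kᵢ−1)) = 0.
g(0) = ΣzᵢKᵢ − 1 = 0.170 and g(1) = 1 − Σzᵢ/Kᵢ = -0.467, so a root lies in (0, 1).
Newton iteration, ψ₂⁰ = 0.64:
  ψ₂ = 0.640: g = -0.0956, g' = -0.581 → ψ₂ = 0.476
  ψ₂ = 0.476: g = -0.0124, g' = -0.447 → ψ₂ = 0.448
  ψ₂ = 0.448: g = -0.0002, g' = -0.433 → ψ₂ = 0.447
Converged at ψ₂ = 0.447.
  benzene: x = 0.444, y = 0.732
  toluene: x = 0.213, y = 0.179
  o-xylene: x = 0.344, y = 0.089

V/F (drum 2) = 0.447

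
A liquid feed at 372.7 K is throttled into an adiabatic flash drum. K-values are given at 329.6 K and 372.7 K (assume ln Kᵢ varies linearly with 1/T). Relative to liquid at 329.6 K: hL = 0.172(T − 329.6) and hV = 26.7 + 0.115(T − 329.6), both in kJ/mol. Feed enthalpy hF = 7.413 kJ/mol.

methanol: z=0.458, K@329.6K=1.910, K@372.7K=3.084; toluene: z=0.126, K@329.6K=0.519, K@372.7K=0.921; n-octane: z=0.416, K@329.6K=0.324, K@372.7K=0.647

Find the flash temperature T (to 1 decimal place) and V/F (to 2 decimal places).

T = 335.0 K, V/F = 0.25

Adiabatic flash: solve Rachford–Rice at each trial T, then check hF = ψ·hV(T) + (1−ψ)·hL(T).
  T = 329.6 K: K = (1.910, 0.519, 0.324), RR gives ψ = 0.130, H_out = 3.458 kJ/mol
  T = 372.7 K: K = (3.084, 0.921, 0.647), RR gives ψ = 1.000, H_out = 31.656 kJ/mol
  T = 351.1 K: K = (2.462, 0.703, 0.467), RR gives ψ = 0.574, H_out = 18.308 kJ/mol
  T = 340.4 K: K = (2.178, 0.607, 0.392), RR gives ψ = 0.355, H_out = 11.130 kJ/mol
  T = 335.0 K: K = (2.042, 0.562, 0.357), RR gives ψ = 0.246, H_out = 7.428 kJ/mol
  T = 332.3 K: K = (1.975, 0.540, 0.340), RR gives ψ = 0.189, H_out = 5.488 kJ/mol
  T = 333.6 K: K = (2.007, 0.551, 0.348), RR gives ψ = 0.217, H_out = 6.432 kJ/mol
Linear interpolation between T = 333.6 (H_out = 6.432) and T = 335.0 (H_out = 7.428) on hF = 7.413 gives T ≈ 335.0 K, at which ψ = 0.25.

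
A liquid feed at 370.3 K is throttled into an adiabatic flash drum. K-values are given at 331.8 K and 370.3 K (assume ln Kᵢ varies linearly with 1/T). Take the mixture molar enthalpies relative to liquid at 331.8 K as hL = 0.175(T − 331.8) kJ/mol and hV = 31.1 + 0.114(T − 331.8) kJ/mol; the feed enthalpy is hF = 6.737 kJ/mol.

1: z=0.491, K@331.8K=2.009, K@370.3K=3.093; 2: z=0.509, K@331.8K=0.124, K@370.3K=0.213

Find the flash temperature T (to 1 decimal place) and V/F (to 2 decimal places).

Adiabatic flash: solve Rachford–Rice at each trial T, then check hF = ψ·hV(T) + (1−ψ)·hL(T).
  T = 331.8 K: K = (2.009, 0.124), RR gives ψ = 0.056, H_out = 1.743 kJ/mol
  T = 370.3 K: K = (3.093, 0.213), RR gives ψ = 0.381, H_out = 17.683 kJ/mol
  T = 351.1 K: K = (2.524, 0.165), RR gives ψ = 0.254, H_out = 10.979 kJ/mol
  T = 341.5 K: K = (2.260, 0.144), RR gives ψ = 0.170, H_out = 6.871 kJ/mol
  T = 336.6 K: K = (2.131, 0.134), RR gives ψ = 0.117, H_out = 4.439 kJ/mol
  T = 339.1 K: K = (2.197, 0.139), RR gives ψ = 0.145, H_out = 5.715 kJ/mol
Linear interpolation between T = 339.1 (H_out = 5.715) and T = 341.5 (H_out = 6.871) on hF = 6.737 gives T ≈ 341.2 K, at which ψ = 0.17.

T = 341.2 K, V/F = 0.17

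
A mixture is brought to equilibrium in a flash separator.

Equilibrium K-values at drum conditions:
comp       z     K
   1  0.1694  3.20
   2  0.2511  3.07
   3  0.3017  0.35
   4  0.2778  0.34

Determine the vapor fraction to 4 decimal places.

Newton–Raphson from ψ = 0.48:
  ψ = 0.4800: g = -0.11142, g' = -0.9932 → ψ = 0.3678
  ψ = 0.3678: g = 0.00123, g' = -1.0285 → ψ = 0.3690
Converged at ψ = 0.3690.

ψ = 0.3690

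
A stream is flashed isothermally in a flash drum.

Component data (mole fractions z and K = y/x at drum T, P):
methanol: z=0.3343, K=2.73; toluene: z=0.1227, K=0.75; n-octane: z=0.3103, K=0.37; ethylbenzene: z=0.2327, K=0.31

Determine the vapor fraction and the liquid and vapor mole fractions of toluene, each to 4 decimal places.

ψ = 0.1857, x_toluene = 0.1287, y_toluene = 0.0965

Material balance + equilibrium reduce to Σ zᵢ(Kᵢ−1)/(1+ψ(Kᵢ−1)) = 0.
g(0) = ΣzᵢKᵢ − 1 = 0.1916 and g(1) = 1 − Σzᵢ/Kᵢ = -0.8753, so a root lies in (0, 1).
Newton–Raphson from ψ = 0.5:
  ψ = 0.5000: g = -0.25548, g' = -0.8184 → ψ = 0.1878
  ψ = 0.1878: g = -0.00188, g' = -0.8831 → ψ = 0.1857
Converged at ψ = 0.1857.
Compositions from xᵢ = zᵢ/(1+ψ(Kᵢ−1)), yᵢ = Kᵢxᵢ:
  methanol: x = 0.2530, y = 0.6907
  toluene: x = 0.1287, y = 0.0965
  n-octane: x = 0.3514, y = 0.1300
  ethylbenzene: x = 0.2669, y = 0.0827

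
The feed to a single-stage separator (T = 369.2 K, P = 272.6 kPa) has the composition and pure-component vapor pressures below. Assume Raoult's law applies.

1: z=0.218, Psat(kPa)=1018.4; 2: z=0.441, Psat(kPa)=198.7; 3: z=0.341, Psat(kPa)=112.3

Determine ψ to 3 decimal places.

ψ = 0.238

Raoult's law: Kᵢ = Pᵢˢᵃᵗ/P = Pᵢˢᵃᵗ/272.6.
  K_1 = 1018.4/272.6 = 3.73588, K_2 = 198.7/272.6 = 0.72891, K_3 = 112.3/272.6 = 0.41196
Let ψ = V/F and solve Σ zᵢ(Kᵢ−1)/(1+ψ(Kᵢ−1)) = 0.
g(0) = ΣzᵢKᵢ − 1 = 0.276 and g(1) = 1 − Σzᵢ/Kᵢ = -0.491, so a root lies in (0, 1).
Newton–Raphson from ψ = 0.5:
  ψ = 0.500: g = -0.1705, g' = -0.571 → ψ = 0.201
  ψ = 0.201: g = 0.0306, g' = -0.866 → ψ = 0.237
  ψ = 0.237: g = 0.0013, g' = -0.797 → ψ = 0.238
Converged at ψ = 0.238.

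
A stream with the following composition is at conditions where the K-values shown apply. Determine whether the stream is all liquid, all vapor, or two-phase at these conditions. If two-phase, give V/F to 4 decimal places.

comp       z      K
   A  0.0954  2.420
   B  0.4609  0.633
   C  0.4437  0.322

all liquid

ΣzᵢKᵢ = 0.6655; Σzᵢ/Kᵢ = 2.1455.
Since ΣzᵢKᵢ < 1 the mixture is below its bubble point — single liquid phase.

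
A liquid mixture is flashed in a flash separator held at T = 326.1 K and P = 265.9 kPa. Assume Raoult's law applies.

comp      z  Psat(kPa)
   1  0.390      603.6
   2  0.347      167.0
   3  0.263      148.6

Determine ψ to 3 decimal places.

ψ = 0.489

Raoult's law: Kᵢ = Pᵢˢᵃᵗ/P = Pᵢˢᵃᵗ/265.9.
  K_1 = 603.6/265.9 = 2.27003, K_2 = 167.0/265.9 = 0.62806, K_3 = 148.6/265.9 = 0.55886
Iterate (Newton) starting at ψ = 0.5:
  ψ = 0.500: g = -0.0045, g' = -0.392 → ψ = 0.489
Converged at ψ = 0.489.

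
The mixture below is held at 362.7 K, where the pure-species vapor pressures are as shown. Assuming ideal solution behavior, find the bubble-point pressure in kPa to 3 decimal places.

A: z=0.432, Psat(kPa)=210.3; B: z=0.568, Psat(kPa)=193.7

Pbub = 200.871 kPa

At the bubble point ψ → 0, so ΣzᵢKᵢ = 1 with Kᵢ = Pᵢˢᵃᵗ/P ⇒ P = ΣzᵢPᵢˢᵃᵗ.
P = 0.432·210.3 + 0.568·193.7 = 200.871 kPa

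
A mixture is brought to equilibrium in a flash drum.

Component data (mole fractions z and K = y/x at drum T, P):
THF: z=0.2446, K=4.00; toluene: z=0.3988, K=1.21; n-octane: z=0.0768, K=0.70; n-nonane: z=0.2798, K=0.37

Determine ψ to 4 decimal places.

ψ = 0.6421

Newton iteration, ψ⁰ = 0.69:
  ψ = 0.6900: g = -0.02871, g' = -0.6055 → ψ = 0.6426
  ψ = 0.6426: g = -0.00029, g' = -0.5946 → ψ = 0.6421
Converged at ψ = 0.6421.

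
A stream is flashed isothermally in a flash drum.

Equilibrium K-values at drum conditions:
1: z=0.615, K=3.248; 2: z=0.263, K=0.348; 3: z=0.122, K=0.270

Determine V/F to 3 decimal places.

V/F = 0.735

Newton iteration, V/F⁰ = 0.44:
  V/F = 0.440: g = 0.3234, g' = -1.146 → V/F = 0.722
  V/F = 0.722: g = 0.0147, g' = -1.142 → V/F = 0.735
Converged at V/F = 0.735.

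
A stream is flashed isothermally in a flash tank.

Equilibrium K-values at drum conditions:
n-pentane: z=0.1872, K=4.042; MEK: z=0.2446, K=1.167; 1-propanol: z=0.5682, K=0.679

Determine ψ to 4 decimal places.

ψ = 0.6420

Let ψ = V/F and solve Σ zᵢ(Kᵢ−1)/(1+ψ(Kᵢ−1)) = 0.
Check two-phase: ΣzᵢKᵢ = 1.4279 > 1 and Σzᵢ/Kᵢ = 1.0927 > 1, so g(0) = 0.4279 > 0 and g(1) = -0.0927 < 0.
Newton iteration, ψ⁰ = 0.5:
  ψ = 0.5000: g = 0.04632, g' = -0.3615 → ψ = 0.6282
  ψ = 0.6282: g = 0.00414, g' = -0.3019 → ψ = 0.6419
  ψ = 0.6419: g = 0.00003, g' = -0.2971 → ψ = 0.6420
Converged at ψ = 0.6420.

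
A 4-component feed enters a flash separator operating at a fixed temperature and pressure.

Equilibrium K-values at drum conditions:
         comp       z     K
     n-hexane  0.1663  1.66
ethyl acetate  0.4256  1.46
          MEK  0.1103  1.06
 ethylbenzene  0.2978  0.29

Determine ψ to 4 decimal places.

Iterate (Newton) starting at ψ = 0.5:
  ψ = 0.5000: g = -0.07969, g' = -0.4617 → ψ = 0.3274
  ψ = 0.3274: g = -0.00857, g' = -0.3722 → ψ = 0.3044
  ψ = 0.3044: g = -0.00009, g' = -0.3642 → ψ = 0.3041
Converged at ψ = 0.3041.

ψ = 0.3041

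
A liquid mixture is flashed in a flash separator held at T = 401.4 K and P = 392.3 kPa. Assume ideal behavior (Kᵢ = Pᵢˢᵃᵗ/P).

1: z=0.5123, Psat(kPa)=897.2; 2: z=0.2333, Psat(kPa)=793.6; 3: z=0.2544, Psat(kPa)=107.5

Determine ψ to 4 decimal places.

Raoult's law: Kᵢ = Pᵢˢᵃᵗ/P = Pᵢˢᵃᵗ/392.3.
  K_1 = 897.2/392.3 = 2.287025, K_2 = 793.6/392.3 = 2.022942, K_3 = 107.5/392.3 = 0.274025
Newton–Raphson from ψ = 0.5:
  ψ = 0.5000: g = 0.26914, g' = -0.7514 → ψ = 0.8582
  ψ = 0.8582: g = -0.04951, g' = -1.2043 → ψ = 0.8171
  ψ = 0.8171: g = -0.00258, g' = -1.0841 → ψ = 0.8147
Converged at ψ = 0.8147.

ψ = 0.8147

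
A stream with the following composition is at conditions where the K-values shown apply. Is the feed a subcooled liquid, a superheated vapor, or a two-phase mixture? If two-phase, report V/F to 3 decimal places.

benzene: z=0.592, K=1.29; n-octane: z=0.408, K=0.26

subcooled liquid

ΣzᵢKᵢ = 0.870; Σzᵢ/Kᵢ = 2.028.
Since ΣzᵢKᵢ < 1 the mixture is below its bubble point — single liquid phase.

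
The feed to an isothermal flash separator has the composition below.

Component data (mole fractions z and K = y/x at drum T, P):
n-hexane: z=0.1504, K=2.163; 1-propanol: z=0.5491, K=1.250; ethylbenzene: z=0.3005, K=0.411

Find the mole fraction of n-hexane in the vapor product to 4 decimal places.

Rachford–Rice: g(ψ) = Σ zᵢ(Kᵢ−1)/(1+ψ(Kᵢ−1)) = 0.
g(0) = ΣzᵢKᵢ − 1 = 0.1352 and g(1) = 1 − Σzᵢ/Kᵢ = -0.2400, so a root lies in (0, 1).
Iterate (Newton) starting at ψ = 0.39:
  ψ = 0.3900: g = 0.01564, g' = -0.3005 → ψ = 0.4420
  ψ = 0.4420: g = -0.00016, g' = -0.3071 → ψ = 0.4415
Converged at ψ = 0.4415.
Compositions from xᵢ = zᵢ/(1+ψ(Kᵢ−1)), yᵢ = Kᵢxᵢ:
  n-hexane: x = 0.0994, y = 0.2149
  1-propanol: x = 0.4945, y = 0.6181
  ethylbenzene: x = 0.4061, y = 0.1669

y_n-hexane = 0.2149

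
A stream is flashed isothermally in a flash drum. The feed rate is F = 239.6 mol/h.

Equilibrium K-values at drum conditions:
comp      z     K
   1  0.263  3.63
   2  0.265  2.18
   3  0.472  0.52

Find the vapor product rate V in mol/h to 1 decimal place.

Newton iteration, β⁰ = 0.5:
  β = 0.500: g = 0.1973, g' = -0.674 → β = 0.793
  β = 0.793: g = 0.0199, g' = -0.573 → β = 0.828
Converged at β = 0.828.
Then V = β·F = 0.8277·239.6 = 198.3 mol/h and L = F − V = 41.3 mol/h.

V = 198.3 mol/h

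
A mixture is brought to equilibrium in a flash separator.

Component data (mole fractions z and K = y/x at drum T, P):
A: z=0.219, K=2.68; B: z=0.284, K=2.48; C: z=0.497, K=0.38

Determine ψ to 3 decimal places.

ψ = 0.494

Material balance + equilibrium reduce to Σ zᵢ(Kᵢ−1)/(1+ψ(Kᵢ−1)) = 0.
g(0) = ΣzᵢKᵢ − 1 = 0.480 and g(1) = 1 − Σzᵢ/Kᵢ = -0.504, so a root lies in (0, 1).
Newton iteration, ψ⁰ = 0.65:
  ψ = 0.650: g = -0.1260, g' = -0.839 → ψ = 0.500
  ψ = 0.500: g = -0.0049, g' = -0.789 → ψ = 0.494
Converged at ψ = 0.494.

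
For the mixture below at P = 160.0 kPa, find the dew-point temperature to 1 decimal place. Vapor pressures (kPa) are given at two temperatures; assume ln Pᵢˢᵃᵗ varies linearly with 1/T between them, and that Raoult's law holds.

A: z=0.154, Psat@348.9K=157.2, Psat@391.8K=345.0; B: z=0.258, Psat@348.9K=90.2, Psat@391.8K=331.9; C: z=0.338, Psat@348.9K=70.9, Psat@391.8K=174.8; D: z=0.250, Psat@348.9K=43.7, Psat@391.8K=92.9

Dew-point temperature: Σzᵢ·P/Pᵢˢᵃᵗ(T) = 1. Interpolate ln Pᵢˢᵃᵗ = aᵢ + bᵢ/T.
  T = 348.9 K: ΣzᵢP/Pᵢˢᵃᵗ = 2.2925
  T = 391.8 K: ΣzᵢP/Pᵢˢᵃᵗ = 0.9357
  T = 370.4 K: ΣzᵢP/Pᵢˢᵃᵗ = 1.4192
  T = 381.1 K: ΣzᵢP/Pᵢˢᵃᵗ = 1.1446
  T = 386.5 K: ΣzᵢP/Pᵢˢᵃᵗ = 1.0323
  T = 389.1 K: ΣzᵢP/Pᵢˢᵃᵗ = 0.9834
Interpolating between 386.5 K and 389.1 K gives T ≈ 388.2 K.

T = 388.2 K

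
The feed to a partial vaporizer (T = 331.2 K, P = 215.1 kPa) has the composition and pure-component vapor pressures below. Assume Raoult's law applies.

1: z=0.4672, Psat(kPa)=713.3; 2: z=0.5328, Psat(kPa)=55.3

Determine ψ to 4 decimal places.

Raoult's law: Kᵢ = Pᵢˢᵃᵗ/P = Pᵢˢᵃᵗ/215.1.
  K_1 = 713.3/215.1 = 3.316132, K_2 = 55.3/215.1 = 0.257090
Material balance + equilibrium reduce to Σ zᵢ(Kᵢ−1)/(1+ψ(Kᵢ−1)) = 0.
g(0) = ΣzᵢKᵢ − 1 = 0.6863 and g(1) = 1 − Σzᵢ/Kᵢ = -1.2133, so a root lies in (0, 1).
Iterate (Newton) starting at ψ = 0.43:
  ψ = 0.4300: g = -0.03947, g' = -1.2640 → ψ = 0.3988
Converged at ψ = 0.3988.

ψ = 0.3988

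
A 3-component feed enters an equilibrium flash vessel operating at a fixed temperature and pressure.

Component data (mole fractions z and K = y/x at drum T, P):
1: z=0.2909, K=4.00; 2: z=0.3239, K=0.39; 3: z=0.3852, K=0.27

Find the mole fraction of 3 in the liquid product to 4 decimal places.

Let ψ = V/F and solve Σ zᵢ(Kᵢ−1)/(1+ψ(Kᵢ−1)) = 0.
g(0) = ΣzᵢKᵢ − 1 = 0.3939 and g(1) = 1 − Σzᵢ/Kᵢ = -1.3299, so a root lies in (0, 1).
Newton iteration, ψ⁰ = 0.5:
  ψ = 0.5000: g = -0.37803, g' = -1.1775 → ψ = 0.1789
  ψ = 0.1789: g = 0.02261, g' = -1.5319 → ψ = 0.1937
  ψ = 0.1937: g = 0.00039, g' = -1.4807 → ψ = 0.1940
Converged at ψ = 0.1940.
Compositions from xᵢ = zᵢ/(1+ψ(Kᵢ−1)), yᵢ = Kᵢxᵢ:
  1: x = 0.1839, y = 0.7356
  2: x = 0.3674, y = 0.1433
  3: x = 0.4487, y = 0.1212

x_3 = 0.4487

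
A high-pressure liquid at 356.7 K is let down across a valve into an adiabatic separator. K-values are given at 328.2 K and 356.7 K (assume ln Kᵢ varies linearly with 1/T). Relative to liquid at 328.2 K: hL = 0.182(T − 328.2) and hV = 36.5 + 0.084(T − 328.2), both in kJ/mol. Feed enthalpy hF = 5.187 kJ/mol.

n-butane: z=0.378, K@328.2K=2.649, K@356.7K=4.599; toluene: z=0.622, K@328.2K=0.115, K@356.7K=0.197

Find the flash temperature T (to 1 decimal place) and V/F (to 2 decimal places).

T = 333.6 K, V/F = 0.12

Adiabatic flash: solve Rachford–Rice at each trial T, then check hF = ψ·hV(T) + (1−ψ)·hL(T).
  T = 328.2 K: K = (2.649, 0.115), RR gives ψ = 0.050, H_out = 1.822 kJ/mol
  T = 356.7 K: K = (4.599, 0.197), RR gives ψ = 0.298, H_out = 15.229 kJ/mol
  T = 342.4 K: K = (3.527, 0.152), RR gives ψ = 0.200, H_out = 9.595 kJ/mol
  T = 335.3 K: K = (3.066, 0.133), RR gives ψ = 0.135, H_out = 6.117 kJ/mol
  T = 331.8 K: K = (2.855, 0.124), RR gives ψ = 0.096, H_out = 4.128 kJ/mol
  T = 333.6 K: K = (2.962, 0.128), RR gives ψ = 0.117, H_out = 5.178 kJ/mol
Linear interpolation between T = 333.6 (H_out = 5.178) and T = 335.3 (H_out = 6.117) on hF = 5.187 gives T ≈ 333.6 K, at which ψ = 0.12.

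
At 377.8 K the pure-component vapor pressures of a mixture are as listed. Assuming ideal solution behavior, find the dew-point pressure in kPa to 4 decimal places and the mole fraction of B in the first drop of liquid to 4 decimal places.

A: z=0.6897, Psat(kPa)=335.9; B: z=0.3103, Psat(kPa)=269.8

Pdew = 312.1682 kPa, x_B = 0.3590

At the dew point ψ → 1, so Σzᵢ/Kᵢ = 1 with Kᵢ = Pᵢˢᵃᵗ/P ⇒ 1/P = Σzᵢ/Pᵢˢᵃᵗ.
1/P = 0.6897/335.9 + 0.3103/269.8 = 0.0032034 ⇒ P = 312.1682 kPa
xᵢ = zᵢP/Pᵢˢᵃᵗ ⇒ x_B = 0.3103·312.1682/269.8 = 0.3590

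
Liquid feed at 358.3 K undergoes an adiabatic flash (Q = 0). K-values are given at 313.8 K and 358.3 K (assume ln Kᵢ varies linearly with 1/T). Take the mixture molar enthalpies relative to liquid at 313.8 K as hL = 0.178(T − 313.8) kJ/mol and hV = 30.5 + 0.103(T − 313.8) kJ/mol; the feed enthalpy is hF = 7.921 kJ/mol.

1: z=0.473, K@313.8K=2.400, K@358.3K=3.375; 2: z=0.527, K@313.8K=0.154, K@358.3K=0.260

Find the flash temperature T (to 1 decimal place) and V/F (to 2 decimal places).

T = 320.3 K, V/F = 0.23

Adiabatic flash: solve Rachford–Rice at each trial T, then check hF = ψ·hV(T) + (1−ψ)·hL(T).
  T = 313.8 K: K = (2.400, 0.154), RR gives ψ = 0.183, H_out = 5.572 kJ/mol
  T = 358.3 K: K = (3.375, 0.260), RR gives ψ = 0.417, H_out = 19.256 kJ/mol
  T = 336.1 K: K = (2.879, 0.204), RR gives ψ = 0.314, H_out = 13.010 kJ/mol
  T = 325.0 K: K = (2.638, 0.178), RR gives ψ = 0.254, H_out = 9.521 kJ/mol
  T = 319.4 K: K = (2.518, 0.166), RR gives ψ = 0.220, H_out = 7.612 kJ/mol
  T = 322.2 K: K = (2.578, 0.172), RR gives ψ = 0.237, H_out = 8.581 kJ/mol
  T = 320.8 K: K = (2.548, 0.169), RR gives ψ = 0.229, H_out = 8.101 kJ/mol
Linear interpolation between T = 319.4 (H_out = 7.612) and T = 320.8 (H_out = 8.101) on hF = 7.921 gives T ≈ 320.3 K, at which ψ = 0.23.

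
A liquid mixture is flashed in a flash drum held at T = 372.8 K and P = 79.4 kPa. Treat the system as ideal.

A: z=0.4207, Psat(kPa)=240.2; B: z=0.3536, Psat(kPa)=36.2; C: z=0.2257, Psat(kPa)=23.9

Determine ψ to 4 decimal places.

Raoult's law: Kᵢ = Pᵢˢᵃᵗ/P = Pᵢˢᵃᵗ/79.4.
  K_A = 240.2/79.4 = 3.025189, K_B = 36.2/79.4 = 0.455919, K_C = 23.9/79.4 = 0.301008
Material balance + equilibrium reduce to Σ zᵢ(Kᵢ−1)/(1+ψ(Kᵢ−1)) = 0.
Check two-phase: ΣzᵢKᵢ = 1.5018 > 1 and Σzᵢ/Kᵢ = 1.6645 > 1, so g(0) = 0.5018 > 0 and g(1) = -0.6645 < 0.
Newton iteration, ψ⁰ = 0.37:
  ψ = 0.3700: g = 0.03337, g' = -0.9286 → ψ = 0.4059
  ψ = 0.4059: g = 0.00041, g' = -0.9071 → ψ = 0.4064
Converged at ψ = 0.4064.

ψ = 0.4064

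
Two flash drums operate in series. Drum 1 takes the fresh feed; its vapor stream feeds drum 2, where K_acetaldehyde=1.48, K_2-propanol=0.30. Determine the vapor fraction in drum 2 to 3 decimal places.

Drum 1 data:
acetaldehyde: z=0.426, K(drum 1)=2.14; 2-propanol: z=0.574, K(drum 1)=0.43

Drum 1:
Let ψ₁ = V/F and solve Σ zᵢ(Kᵢ−1)/(1+ψ₁(Kᵢ−1)) = 0.
Feasibility: ΣzᵢKᵢ = 1.158, Σzᵢ/Kᵢ = 1.534 — both > 1, two phases present.
Newton–Raphson from ψ₁ = 0.5:
  ψ₁ = 0.500: g = -0.1483, g' = -0.589 → ψ₁ = 0.248
  ψ₁ = 0.248: g = -0.0027, g' = -0.589 → ψ₁ = 0.244
Converged at ψ₁ = 0.244.
Drum-1 compositions:
  acetaldehyde: x = 0.333, y = 0.713
  2-propanol: x = 0.667, y = 0.287
Drum-2 feed = drum-1 vapor: z₂ = (0.7133, 0.2867).
Drum 2:
Rachford–Rice: g(ψ₂) = Σ zᵢ(Kᵢ−1)/(1+ψ₂(Kᵢ−1)) = 0.
Feasibility: ΣzᵢKᵢ = 1.142, Σzᵢ/Kᵢ = 1.438 — both > 1, two phases present.
Newton iteration, ψ₂⁰ = 0.38:
  ψ₂ = 0.380: g = 0.0162, g' = -0.378 → ψ₂ = 0.423
  ψ₂ = 0.423: g = -0.0004, g' = -0.397 → ψ₂ = 0.422
Converged at ψ₂ = 0.422.
  acetaldehyde: x = 0.593, y = 0.878
  2-propanol: x = 0.407, y = 0.122

V/F (drum 2) = 0.422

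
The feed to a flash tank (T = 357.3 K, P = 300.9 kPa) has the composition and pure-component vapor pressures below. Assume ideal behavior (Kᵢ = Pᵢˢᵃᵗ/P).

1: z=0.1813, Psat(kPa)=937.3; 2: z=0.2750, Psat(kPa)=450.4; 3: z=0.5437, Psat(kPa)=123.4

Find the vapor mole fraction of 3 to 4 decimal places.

y_3 = 0.2605

Raoult's law: Kᵢ = Pᵢˢᵃᵗ/P = Pᵢˢᵃᵗ/300.9.
  K_1 = 937.3/300.9 = 3.114988, K_2 = 450.4/300.9 = 1.496843, K_3 = 123.4/300.9 = 0.410103
Material balance + equilibrium reduce to Σ zᵢ(Kᵢ−1)/(1+V/F(Kᵢ−1)) = 0.
g(0) = ΣzᵢKᵢ − 1 = 0.1994 and g(1) = 1 − Σzᵢ/Kᵢ = -0.5677, so a root lies in (0, 1).
Newton iteration, V/F⁰ = 0.5:
  V/F = 0.5000: g = -0.15909, g' = -0.6157 → V/F = 0.2416
  V/F = 0.2416: g = 0.00171, g' = -0.6666 → V/F = 0.2442
Converged at V/F = 0.2442.
Compositions from xᵢ = zᵢ/(1+V/F(Kᵢ−1)), yᵢ = Kᵢxᵢ:
  1: x = 0.1196, y = 0.3724
  2: x = 0.2452, y = 0.3671
  3: x = 0.6352, y = 0.2605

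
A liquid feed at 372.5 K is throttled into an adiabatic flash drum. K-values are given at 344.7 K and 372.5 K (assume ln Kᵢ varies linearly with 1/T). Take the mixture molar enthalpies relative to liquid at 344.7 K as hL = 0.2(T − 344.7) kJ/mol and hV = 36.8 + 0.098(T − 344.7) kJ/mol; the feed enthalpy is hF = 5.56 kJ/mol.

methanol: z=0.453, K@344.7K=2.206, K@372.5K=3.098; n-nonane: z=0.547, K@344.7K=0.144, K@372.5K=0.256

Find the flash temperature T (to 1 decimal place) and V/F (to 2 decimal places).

T = 349.1 K, V/F = 0.13

Adiabatic flash: solve Rachford–Rice at each trial T, then check hF = ψ·hV(T) + (1−ψ)·hL(T).
  T = 344.7 K: K = (2.206, 0.144), RR gives ψ = 0.076, H_out = 2.784 kJ/mol
  T = 372.5 K: K = (3.098, 0.256), RR gives ψ = 0.348, H_out = 17.385 kJ/mol
  T = 358.6 K: K = (2.631, 0.194), RR gives ψ = 0.227, H_out = 10.807 kJ/mol
  T = 351.6 K: K = (2.412, 0.168), RR gives ψ = 0.157, H_out = 7.039 kJ/mol
  T = 348.1 K: K = (2.306, 0.155), RR gives ψ = 0.118, H_out = 4.963 kJ/mol
  T = 349.9 K: K = (2.360, 0.161), RR gives ψ = 0.138, H_out = 6.050 kJ/mol
Linear interpolation between T = 348.1 (H_out = 4.963) and T = 349.9 (H_out = 6.050) on hF = 5.56 gives T ≈ 349.1 K, at which ψ = 0.13.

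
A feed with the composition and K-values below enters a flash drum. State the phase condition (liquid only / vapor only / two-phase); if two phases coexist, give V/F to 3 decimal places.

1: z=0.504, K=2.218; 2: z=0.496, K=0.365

ΣzᵢKᵢ = 1.299; Σzᵢ/Kᵢ = 1.586.
Both exceed 1, so a two-phase solution exists.
Binary case is linear: z₁(K₁−1)(1+ψ(K₂−1)) + z₂(K₂−1)(1+ψ(K₁−1)) = 0
⇒ ψ = [z₁(K₁−1)+z₂(K₂−1)] / [−(K₁−1)(K₂−1)] = 0.2989/0.7734 = 0.386

two-phase, V/F = 0.386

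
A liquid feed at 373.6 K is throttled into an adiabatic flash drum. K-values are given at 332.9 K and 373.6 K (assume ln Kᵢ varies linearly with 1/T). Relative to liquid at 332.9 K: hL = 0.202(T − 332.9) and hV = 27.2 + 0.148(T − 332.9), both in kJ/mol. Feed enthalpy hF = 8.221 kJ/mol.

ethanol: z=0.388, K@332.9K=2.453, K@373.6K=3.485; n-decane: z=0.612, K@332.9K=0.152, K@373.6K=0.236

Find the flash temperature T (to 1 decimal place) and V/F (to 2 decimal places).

Adiabatic flash: solve Rachford–Rice at each trial T, then check hF = ψ·hV(T) + (1−ψ)·hL(T).
  T = 332.9 K: K = (2.453, 0.152), RR gives ψ = 0.036, H_out = 0.989 kJ/mol
  T = 373.6 K: K = (3.485, 0.236), RR gives ψ = 0.262, H_out = 14.761 kJ/mol
  T = 353.2 K: K = (2.952, 0.192), RR gives ψ = 0.167, H_out = 8.448 kJ/mol
  T = 343.0 K: K = (2.697, 0.171), RR gives ψ = 0.108, H_out = 4.907 kJ/mol
  T = 348.1 K: K = (2.824, 0.181), RR gives ψ = 0.138, H_out = 6.720 kJ/mol
  T = 350.6 K: K = (2.886, 0.186), RR gives ψ = 0.152, H_out = 7.577 kJ/mol
  T = 351.9 K: K = (2.919, 0.189), RR gives ψ = 0.160, H_out = 8.015 kJ/mol
Linear interpolation between T = 351.9 (H_out = 8.015) and T = 353.2 (H_out = 8.448) on hF = 8.221 gives T ≈ 352.5 K, at which ψ = 0.16.

T = 352.5 K, V/F = 0.16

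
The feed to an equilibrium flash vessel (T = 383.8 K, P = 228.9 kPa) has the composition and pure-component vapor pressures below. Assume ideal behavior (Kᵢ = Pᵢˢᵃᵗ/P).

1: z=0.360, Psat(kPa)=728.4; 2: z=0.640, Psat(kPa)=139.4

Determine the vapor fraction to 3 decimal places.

Raoult's law: Kᵢ = Pᵢˢᵃᵗ/P = Pᵢˢᵃᵗ/228.9.
  K_1 = 728.4/228.9 = 3.18218, K_2 = 139.4/228.9 = 0.60900
Binary case is linear: z₁(K₁−1)(1+ψ(K₂−1)) + z₂(K₂−1)(1+ψ(K₁−1)) = 0
⇒ ψ = [z₁(K₁−1)+z₂(K₂−1)] / [−(K₁−1)(K₂−1)] = 0.5353/0.8532 = 0.627

ψ = 0.627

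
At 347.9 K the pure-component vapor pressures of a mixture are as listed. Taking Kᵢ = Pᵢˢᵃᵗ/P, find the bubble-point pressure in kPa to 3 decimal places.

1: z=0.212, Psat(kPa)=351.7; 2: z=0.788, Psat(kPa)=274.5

Pbub = 290.866 kPa

At the bubble point ψ → 0, so ΣzᵢKᵢ = 1 with Kᵢ = Pᵢˢᵃᵗ/P ⇒ P = ΣzᵢPᵢˢᵃᵗ.
P = 0.212·351.7 + 0.788·274.5 = 290.866 kPa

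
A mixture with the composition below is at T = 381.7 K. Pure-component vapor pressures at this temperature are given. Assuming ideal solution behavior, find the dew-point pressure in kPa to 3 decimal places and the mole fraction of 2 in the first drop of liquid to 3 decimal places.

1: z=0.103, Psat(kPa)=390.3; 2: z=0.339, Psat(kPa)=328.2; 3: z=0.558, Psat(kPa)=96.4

Pdew = 141.140 kPa, x_2 = 0.146

At the dew point ψ → 1, so Σzᵢ/Kᵢ = 1 with Kᵢ = Pᵢˢᵃᵗ/P ⇒ 1/P = Σzᵢ/Pᵢˢᵃᵗ.
1/P = 0.103/390.3 + 0.339/328.2 + 0.558/96.4 = 0.007085 ⇒ P = 141.140 kPa
xᵢ = zᵢP/Pᵢˢᵃᵗ ⇒ x_2 = 0.339·141.140/328.2 = 0.146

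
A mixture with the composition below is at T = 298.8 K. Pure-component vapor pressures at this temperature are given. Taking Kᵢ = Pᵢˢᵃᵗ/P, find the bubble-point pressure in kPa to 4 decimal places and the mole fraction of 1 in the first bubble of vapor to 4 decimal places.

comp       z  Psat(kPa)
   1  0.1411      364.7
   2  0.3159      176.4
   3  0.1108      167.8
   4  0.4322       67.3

At the bubble point ψ → 0, so ΣzᵢKᵢ = 1 with Kᵢ = Pᵢˢᵃᵗ/P ⇒ P = ΣzᵢPᵢˢᵃᵗ.
P = 0.1411·364.7 + 0.3159·176.4 + 0.1108·167.8 + 0.4322·67.3 = 154.8632 kPa
yᵢ = zᵢPᵢˢᵃᵗ/P ⇒ y_1 = 0.1411·364.7/154.8632 = 0.3323

Pbub = 154.8632 kPa, y_1 = 0.3323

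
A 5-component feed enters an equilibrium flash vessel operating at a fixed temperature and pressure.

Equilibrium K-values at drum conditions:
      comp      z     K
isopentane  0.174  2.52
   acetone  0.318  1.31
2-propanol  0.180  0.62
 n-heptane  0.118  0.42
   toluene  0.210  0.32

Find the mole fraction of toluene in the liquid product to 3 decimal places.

Rachford–Rice: g(V/F) = Σ zᵢ(Kᵢ−1)/(1+V/F(Kᵢ−1)) = 0.
g(0) = ΣzᵢKᵢ − 1 = 0.083 and g(1) = 1 − Σzᵢ/Kᵢ = -0.539, so a root lies in (0, 1).
Newton–Raphson from V/F = 0.47:
  V/F = 0.470: g = -0.1469, g' = -0.483 → V/F = 0.166
  V/F = 0.166: g = -0.0048, g' = -0.486 → V/F = 0.156
Converged at V/F = 0.156.
Compositions from xᵢ = zᵢ/(1+V/F(Kᵢ−1)), yᵢ = Kᵢxᵢ:
  isopentane: x = 0.141, y = 0.354
  acetone: x = 0.303, y = 0.397
  2-propanol: x = 0.191, y = 0.119
  n-heptane: x = 0.130, y = 0.054
  toluene: x = 0.235, y = 0.075

x_toluene = 0.235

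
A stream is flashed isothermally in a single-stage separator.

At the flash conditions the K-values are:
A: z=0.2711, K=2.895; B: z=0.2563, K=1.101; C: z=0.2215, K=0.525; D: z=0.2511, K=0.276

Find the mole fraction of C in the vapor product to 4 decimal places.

y_C = 0.1354

Let ψ = V/F and solve Σ zᵢ(Kᵢ−1)/(1+ψ(Kᵢ−1)) = 0.
Feasibility: ΣzᵢKᵢ = 1.2526, Σzᵢ/Kᵢ = 1.6581 — both > 1, two phases present.
Iterate (Newton) starting at ψ = 0.54:
  ψ = 0.5400: g = -0.16155, g' = -0.6854 → ψ = 0.3043
  ψ = 0.3043: g = -0.00520, g' = -0.6789 → ψ = 0.2966
  ψ = 0.2966: g = 0.00001, g' = -0.6826 → ψ = 0.2967
Converged at ψ = 0.2967.
Compositions from xᵢ = zᵢ/(1+ψ(Kᵢ−1)), yᵢ = Kᵢxᵢ:
  A: x = 0.1735, y = 0.5024
  B: x = 0.2488, y = 0.2740
  C: x = 0.2578, y = 0.1354
  D: x = 0.3198, y = 0.0883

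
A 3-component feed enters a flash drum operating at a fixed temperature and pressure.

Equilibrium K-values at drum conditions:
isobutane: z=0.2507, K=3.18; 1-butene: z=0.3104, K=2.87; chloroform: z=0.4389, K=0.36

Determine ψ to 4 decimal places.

Rachford–Rice: g(ψ) = Σ zᵢ(Kᵢ−1)/(1+ψ(Kᵢ−1)) = 0.
Feasibility: ΣzᵢKᵢ = 1.8461, Σzᵢ/Kᵢ = 1.4062 — both > 1, two phases present.
Iterate (Newton) starting at ψ = 0.5:
  ψ = 0.5000: g = 0.14839, g' = -0.9514 → ψ = 0.6560
  ψ = 0.6560: g = 0.00144, g' = -0.9548 → ψ = 0.6575
Converged at ψ = 0.6575.

ψ = 0.6575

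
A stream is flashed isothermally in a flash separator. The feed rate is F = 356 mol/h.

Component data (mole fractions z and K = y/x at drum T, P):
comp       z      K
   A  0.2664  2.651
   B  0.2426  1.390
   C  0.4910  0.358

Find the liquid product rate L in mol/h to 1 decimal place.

L = 255.4 mol/h

Iterate (Newton) starting at β = 0.42:
  β = 0.4200: g = -0.09057, g' = -0.6598 → β = 0.2827
Converged at β = 0.2827.
Then V = β·F = 0.2827·356 = 100.6 mol/h and L = F − V = 255.4 mol/h.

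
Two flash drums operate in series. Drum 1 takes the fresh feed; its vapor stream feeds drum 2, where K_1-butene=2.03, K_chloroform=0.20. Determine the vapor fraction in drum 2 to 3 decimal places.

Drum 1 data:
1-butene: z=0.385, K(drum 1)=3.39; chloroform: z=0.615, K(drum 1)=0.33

Drum 1:
Let ψ₁ = V/F and solve Σ zᵢ(Kᵢ−1)/(1+ψ₁(Kᵢ−1)) = 0.
g(0) = ΣzᵢKᵢ − 1 = 0.508 and g(1) = 1 − Σzᵢ/Kᵢ = -0.977, so a root lies in (0, 1).
Newton iteration, ψ₁⁰ = 0.5:
  ψ₁ = 0.500: g = -0.2004, g' = -1.081 → ψ₁ = 0.315
  ψ₁ = 0.315: g = 0.0032, g' = -1.160 → ψ₁ = 0.317
Converged at ψ₁ = 0.317.
Drum-1 compositions:
  1-butene: x = 0.219, y = 0.742
  chloroform: x = 0.781, y = 0.258
Drum-2 feed = drum-1 vapor: z₂ = (0.7423, 0.2577).
Drum 2:
Rachford–Rice: g(ψ₂) = Σ zᵢ(Kᵢ−1)/(1+ψ₂(Kᵢ−1)) = 0.
Feasibility: ΣzᵢKᵢ = 1.558, Σzᵢ/Kᵢ = 1.654 — both > 1, two phases present.
Newton–Raphson from ψ₂ = 0.38:
  ψ₂ = 0.380: g = 0.2532, g' = -0.747 → ψ₂ = 0.719
  ψ₂ = 0.719: g = -0.0460, g' = -1.174 → ψ₂ = 0.680
  ψ₂ = 0.680: g = -0.0022, g' = -1.065 → ψ₂ = 0.678
Converged at ψ₂ = 0.678.
  1-butene: x = 0.437, y = 0.887
  chloroform: x = 0.563, y = 0.113

V/F (drum 2) = 0.678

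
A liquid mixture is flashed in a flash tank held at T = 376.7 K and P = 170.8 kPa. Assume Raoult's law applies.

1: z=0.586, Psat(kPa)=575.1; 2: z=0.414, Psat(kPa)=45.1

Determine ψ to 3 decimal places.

Raoult's law: Kᵢ = Pᵢˢᵃᵗ/P = Pᵢˢᵃᵗ/170.8.
  K_1 = 575.1/170.8 = 3.36710, K_2 = 45.1/170.8 = 0.26405
Material balance + equilibrium reduce to Σ zᵢ(Kᵢ−1)/(1+ψ(Kᵢ−1)) = 0.
Feasibility: ΣzᵢKᵢ = 2.082, Σzᵢ/Kᵢ = 1.742 — both > 1, two phases present.
Iterate (Newton) starting at ψ = 0.5:
  ψ = 0.500: g = 0.1532, g' = -1.250 → ψ = 0.623
  ψ = 0.623: g = -0.0016, g' = -1.300 → ψ = 0.621
Converged at ψ = 0.621.

ψ = 0.621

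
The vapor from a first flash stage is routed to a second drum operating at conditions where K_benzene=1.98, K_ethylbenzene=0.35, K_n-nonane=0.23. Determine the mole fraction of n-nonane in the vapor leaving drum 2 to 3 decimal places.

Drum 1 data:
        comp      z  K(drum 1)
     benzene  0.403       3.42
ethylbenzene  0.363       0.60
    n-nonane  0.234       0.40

y_n-nonane (drum 2) = 0.047

Drum 1:
Iterate (Newton) starting at ψ₁ = 0.54:
  ψ₁ = 0.540: g = 0.0299, g' = -0.722 → ψ₁ = 0.581
  ψ₁ = 0.581: g = 0.0004, g' = -0.705 → ψ₁ = 0.582
Converged at ψ₁ = 0.582.
Drum-1 compositions:
  benzene: x = 0.167, y = 0.572
  ethylbenzene: x = 0.473, y = 0.284
  n-nonane: x = 0.360, y = 0.144
Drum-2 feed = drum-1 vapor: z₂ = (0.5723, 0.2839, 0.1438).
Drum 2:
Let ψ₂ = V/F and solve Σ zᵢ(Kᵢ−1)/(1+ψ₂(Kᵢ−1)) = 0.
g(0) = ΣzᵢKᵢ − 1 = 0.266 and g(1) = 1 − Σzᵢ/Kᵢ = -0.725, so a root lies in (0, 1).
Iterate (Newton) starting at ψ₂ = 0.49:
  ψ₂ = 0.490: g = -0.0697, g' = -0.729 → ψ₂ = 0.394
  ψ₂ = 0.394: g = -0.0027, g' = -0.679 → ψ₂ = 0.391
Converged at ψ₂ = 0.390.
  benzene: x = 0.414, y = 0.820
  ethylbenzene: x = 0.380, y = 0.133
  n-nonane: x = 0.206, y = 0.047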